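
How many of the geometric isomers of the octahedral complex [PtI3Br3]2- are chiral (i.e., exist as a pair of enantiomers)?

The six octahedral sites form three mutually perpendicular trans pairs.
Systematic placement gives 2 geometric isomers: I mer; I fac.
Each arrangement has an internal mirror plane or centre of symmetry, so none is chiral.

0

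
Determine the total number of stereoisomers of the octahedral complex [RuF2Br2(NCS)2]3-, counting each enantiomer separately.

In an octahedral complex each vertex has one trans partner and four cis neighbours.
Working through the distinct placements yields 5 geometric isomers: F trans, Br trans, NCS trans; F cis, Br trans, NCS cis; F cis, Br cis, NCS trans; F cis, Br cis, NCS cis (chiral); F trans, Br cis, NCS cis.
One of these lacks any improper symmetry element and so occurs as an enantiomeric pair, giving 5 + 1 = 6 stereoisomers in total.

6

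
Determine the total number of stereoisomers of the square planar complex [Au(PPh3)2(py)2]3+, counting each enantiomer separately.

2

The distinct arrangements are (2 in all): PPh3 cis; PPh3 trans.
Each arrangement has an internal mirror plane or centre of symmetry, so none is chiral.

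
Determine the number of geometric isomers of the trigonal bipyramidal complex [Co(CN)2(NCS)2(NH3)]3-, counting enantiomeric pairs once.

5

A trigonal bipyramid has two axial and three equatorial sites, which are chemically inequivalent.
Placing the ligands in turn and identifying arrangements related by rotation or reflection leaves 5 distinct geometric isomers.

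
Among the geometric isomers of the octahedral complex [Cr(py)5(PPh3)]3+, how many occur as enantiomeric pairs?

The six octahedral sites form three mutually perpendicular trans pairs.
Only one geometric arrangement is possible.

0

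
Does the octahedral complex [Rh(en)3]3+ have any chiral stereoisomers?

The six octahedral sites form three mutually perpendicular trans pairs.
Each en is bidentate and must span two cis positions.
Only one geometric arrangement is possible; it has no improper symmetry element, so it exists as a pair of enantiomers (2 stereoisomers).

yes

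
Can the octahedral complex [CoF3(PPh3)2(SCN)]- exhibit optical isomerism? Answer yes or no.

no

An octahedron has six vertices in three trans pairs; every non-trans pair is cis.
There are 3 geometric isomers: F mer, PPh3 cis; F mer, PPh3 trans; F fac, PPh3 cis.
Each arrangement has an internal mirror plane or centre of symmetry, so none is chiral.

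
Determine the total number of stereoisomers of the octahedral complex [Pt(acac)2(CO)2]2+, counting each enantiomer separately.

3

An octahedron has six vertices in three trans pairs; every non-trans pair is cis.
Each acac is bidentate and must span two cis positions.
The distinct arrangements are (2 in all): CO trans; CO cis (chiral).
One of these lacks any improper symmetry element and so occurs as an enantiomeric pair, giving 2 + 1 = 3 stereoisomers in total.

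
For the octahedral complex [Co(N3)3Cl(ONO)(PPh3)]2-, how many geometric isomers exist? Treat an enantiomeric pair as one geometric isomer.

4

There are 4 geometric isomers: N3 mer (3 arrangements); N3 fac (chiral).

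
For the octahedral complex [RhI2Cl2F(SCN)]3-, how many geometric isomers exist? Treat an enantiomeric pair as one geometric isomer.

6

The distinct arrangements are (6 in all): I cis, Cl trans; I trans, Cl trans; I cis, Cl cis (3 arrangements, 2 chiral); I trans, Cl cis.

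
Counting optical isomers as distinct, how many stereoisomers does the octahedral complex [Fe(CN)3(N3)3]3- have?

The six octahedral sites form three mutually perpendicular trans pairs.
Working through the distinct placements yields 2 geometric isomers: CN mer; CN fac.
Each arrangement has an internal mirror plane or centre of symmetry, so none is chiral.

2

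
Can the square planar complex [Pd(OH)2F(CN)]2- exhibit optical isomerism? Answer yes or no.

A square has two trans pairs of vertices; adjacent vertices are cis.
Systematic placement gives 2 geometric isomers: OH cis; OH trans.
Each arrangement has an internal mirror plane or centre of symmetry, so none is chiral.

no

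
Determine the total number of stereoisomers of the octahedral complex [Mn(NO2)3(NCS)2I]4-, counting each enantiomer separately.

An octahedron has six vertices in three trans pairs; every non-trans pair is cis.
The distinct arrangements are (3 in all): NO2 mer, NCS cis; NO2 mer, NCS trans; NO2 fac, NCS cis.
Each arrangement has an internal mirror plane or centre of symmetry, so none is chiral.

3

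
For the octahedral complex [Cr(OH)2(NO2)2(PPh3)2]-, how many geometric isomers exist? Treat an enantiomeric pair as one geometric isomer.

5

In an octahedral complex each vertex has one trans partner and four cis neighbours.
There are 5 geometric isomers: OH trans, NO2 trans, PPh3 trans; OH cis, NO2 trans, PPh3 cis; OH cis, NO2 cis, PPh3 trans; OH cis, NO2 cis, PPh3 cis (chiral); OH trans, NO2 cis, PPh3 cis.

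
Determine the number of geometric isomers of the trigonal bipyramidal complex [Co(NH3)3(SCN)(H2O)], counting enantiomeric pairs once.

A trigonal bipyramid has two axial and three equatorial sites, which are chemically inequivalent.
Working through the distinct placements yields 4 geometric isomers: SCN equatorial, H2O axial; SCN axial, H2O axial; SCN equatorial, H2O equatorial; SCN axial, H2O equatorial.

4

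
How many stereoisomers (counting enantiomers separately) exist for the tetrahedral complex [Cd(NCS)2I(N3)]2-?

In a tetrahedral complex all four positions are equivalent and every pair of ligands is adjacent — there is no cis/trans distinction.
Only one geometric arrangement is possible.

1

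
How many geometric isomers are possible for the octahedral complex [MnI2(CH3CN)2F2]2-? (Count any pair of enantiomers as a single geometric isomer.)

5

In an octahedral complex each vertex has one trans partner and four cis neighbours.
The distinct arrangements are (5 in all): I trans, CH3CN trans, F trans; I cis, CH3CN trans, F cis; I trans, CH3CN cis, F cis; I cis, CH3CN cis, F cis (chiral); I cis, CH3CN cis, F trans.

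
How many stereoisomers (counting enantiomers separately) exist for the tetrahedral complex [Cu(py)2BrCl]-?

1

Only one geometric arrangement is possible.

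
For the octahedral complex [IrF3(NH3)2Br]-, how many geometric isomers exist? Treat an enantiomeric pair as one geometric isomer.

3

An octahedron has six vertices in three trans pairs; every non-trans pair is cis.
There are 3 geometric isomers: F mer, NH3 trans; F fac, NH3 cis; F mer, NH3 cis.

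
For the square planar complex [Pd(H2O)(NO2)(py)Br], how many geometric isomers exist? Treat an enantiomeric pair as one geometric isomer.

In a square planar complex each vertex has one trans partner and two cis neighbours.
There are 3 geometric isomers: (Br/NO2 trans, H2O/py trans); (Br/py trans, H2O/NO2 trans); (Br/H2O trans, NO2/py trans).

3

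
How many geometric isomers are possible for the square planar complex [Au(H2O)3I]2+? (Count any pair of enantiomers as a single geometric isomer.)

1

A square has two trans pairs of vertices; adjacent vertices are cis.
Only one geometric arrangement is possible.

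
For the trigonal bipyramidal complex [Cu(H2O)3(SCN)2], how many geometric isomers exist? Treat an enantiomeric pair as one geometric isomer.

A trigonal bipyramid has two axial and three equatorial sites, which are chemically inequivalent.
There are 3 geometric isomers: SCN both equatorial; SCN one axial, one equatorial; SCN both axial.

3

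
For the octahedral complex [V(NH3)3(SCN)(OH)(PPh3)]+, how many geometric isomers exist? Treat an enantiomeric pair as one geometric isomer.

4

The six octahedral sites form three mutually perpendicular trans pairs.
There are 4 geometric isomers: NH3 mer (3 arrangements); NH3 fac (chiral).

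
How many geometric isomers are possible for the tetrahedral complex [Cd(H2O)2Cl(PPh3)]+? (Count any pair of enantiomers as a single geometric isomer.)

1

In a tetrahedral complex all four positions are equivalent and every pair of ligands is adjacent — there is no cis/trans distinction.
Only one geometric arrangement is possible.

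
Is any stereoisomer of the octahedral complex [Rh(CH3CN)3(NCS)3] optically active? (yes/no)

Systematic placement gives 2 geometric isomers: CH3CN mer; CH3CN fac.
Each arrangement has an internal mirror plane or centre of symmetry, so none is chiral.

no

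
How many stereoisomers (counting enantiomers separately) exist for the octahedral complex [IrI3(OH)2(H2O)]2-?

3

The six octahedral sites form three mutually perpendicular trans pairs.
There are 3 geometric isomers: I mer, OH trans; I fac, OH cis; I mer, OH cis.
Each arrangement has an internal mirror plane or centre of symmetry, so none is chiral.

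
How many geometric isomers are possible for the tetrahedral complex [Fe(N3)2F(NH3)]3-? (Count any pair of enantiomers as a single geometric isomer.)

In a tetrahedral complex all four positions are equivalent and every pair of ligands is adjacent — there is no cis/trans distinction.
Only one geometric arrangement is possible.

1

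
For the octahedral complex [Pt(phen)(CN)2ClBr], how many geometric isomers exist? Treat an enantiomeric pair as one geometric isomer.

The six octahedral sites form three mutually perpendicular trans pairs.
Each phen is bidentate and must span two cis positions.
Systematic placement gives 4 geometric isomers: CN cis (3 arrangements, 2 chiral); CN trans.

4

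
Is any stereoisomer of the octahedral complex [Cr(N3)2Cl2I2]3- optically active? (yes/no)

In an octahedral complex each vertex has one trans partner and four cis neighbours.
There are 5 geometric isomers: N3 trans, Cl trans, I trans; N3 cis, Cl trans, I cis; N3 trans, Cl cis, I cis; N3 cis, Cl cis, I cis (chiral); N3 cis, Cl cis, I trans.
One of these lacks any improper symmetry element and so occurs as an enantiomeric pair, giving 5 + 1 = 6 stereoisomers in total.

yes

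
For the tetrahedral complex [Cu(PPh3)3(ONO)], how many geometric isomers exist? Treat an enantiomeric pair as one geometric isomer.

1

In a tetrahedral complex all four positions are equivalent and every pair of ligands is adjacent — there is no cis/trans distinction.
Only one geometric arrangement is possible.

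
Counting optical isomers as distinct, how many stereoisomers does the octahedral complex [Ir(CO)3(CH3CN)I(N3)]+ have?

5

The six octahedral sites form three mutually perpendicular trans pairs.
There are 4 geometric isomers: CO mer (3 arrangements); CO fac (chiral).
One of these lacks any improper symmetry element and so occurs as an enantiomeric pair, giving 4 + 1 = 5 stereoisomers in total.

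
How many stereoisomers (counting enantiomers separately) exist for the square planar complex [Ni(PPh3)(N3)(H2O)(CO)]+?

In a square planar complex each vertex has one trans partner and two cis neighbours.
Working through the distinct placements yields 3 geometric isomers: (CO/N3 trans, H2O/PPh3 trans); (CO/PPh3 trans, H2O/N3 trans); (CO/H2O trans, N3/PPh3 trans).
Each arrangement has an internal mirror plane or centre of symmetry, so none is chiral.

3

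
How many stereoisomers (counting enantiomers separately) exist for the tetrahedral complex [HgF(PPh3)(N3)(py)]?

All four vertices of a tetrahedron are equivalent and mutually adjacent, so cis/trans isomerism cannot arise.
Only one geometric arrangement is possible; it has no improper symmetry element, so it exists as a pair of enantiomers (2 stereoisomers).

2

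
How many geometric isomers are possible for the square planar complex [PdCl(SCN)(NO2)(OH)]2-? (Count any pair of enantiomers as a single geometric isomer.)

3

The distinct arrangements are (3 in all): (Cl/OH trans, NO2/SCN trans); (Cl/SCN trans, NO2/OH trans); (Cl/NO2 trans, OH/SCN trans).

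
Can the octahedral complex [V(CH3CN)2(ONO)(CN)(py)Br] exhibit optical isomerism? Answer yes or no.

In an octahedral complex each vertex has one trans partner and four cis neighbours.
Exhaustive case analysis gives 9 geometric isomers.
Of these, 6 lack any improper symmetry element and so occur as enantiomeric pairs, giving 9 + 6 = 15 stereoisomers in total.

yes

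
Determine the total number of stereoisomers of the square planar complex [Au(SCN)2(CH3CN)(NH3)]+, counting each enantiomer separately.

A square has two trans pairs of vertices; adjacent vertices are cis.
The distinct arrangements are (2 in all): SCN cis; SCN trans.
Each arrangement has an internal mirror plane or centre of symmetry, so none is chiral.

2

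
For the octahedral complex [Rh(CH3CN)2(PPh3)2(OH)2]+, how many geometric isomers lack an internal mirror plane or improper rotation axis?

1

There are 5 geometric isomers: CH3CN trans, PPh3 trans, OH trans; CH3CN trans, PPh3 cis, OH cis; CH3CN cis, PPh3 trans, OH cis; CH3CN cis, PPh3 cis, OH cis (chiral); CH3CN cis, PPh3 cis, OH trans.
One of these lacks any improper symmetry element and so occurs as an enantiomeric pair, giving 5 + 1 = 6 stereoisomers in total.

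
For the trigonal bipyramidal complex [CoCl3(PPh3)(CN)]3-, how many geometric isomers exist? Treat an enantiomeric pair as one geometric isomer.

In a trigonal bipyramid the two axial positions differ from the three equatorial ones.
There are 4 geometric isomers: PPh3 equatorial, CN axial; PPh3 axial, CN axial; PPh3 equatorial, CN equatorial; PPh3 axial, CN equatorial.

4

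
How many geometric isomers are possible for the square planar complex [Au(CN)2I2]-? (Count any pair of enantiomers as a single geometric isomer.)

2

Systematic placement gives 2 geometric isomers: CN cis; CN trans.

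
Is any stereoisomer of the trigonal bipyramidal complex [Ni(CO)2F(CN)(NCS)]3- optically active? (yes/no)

yes

In a trigonal bipyramid the two axial positions differ from the three equatorial ones.
Placing the ligands in turn and identifying arrangements related by rotation or reflection leaves 7 distinct geometric isomers.
Of these, 3 lack any improper symmetry element and so occur as enantiomeric pairs, giving 7 + 3 = 10 stereoisomers in total.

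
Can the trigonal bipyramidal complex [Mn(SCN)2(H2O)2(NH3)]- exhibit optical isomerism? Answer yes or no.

yes

A trigonal bipyramid has two axial and three equatorial sites, which are chemically inequivalent.
Systematic enumeration (placing each ligand type in turn and discarding arrangements equivalent by rotation or reflection) gives 5 geometric isomers.
One of these lacks any improper symmetry element and so occurs as an enantiomeric pair, giving 5 + 1 = 6 stereoisomers in total.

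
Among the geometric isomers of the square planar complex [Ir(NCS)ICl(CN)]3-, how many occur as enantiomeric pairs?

0

A square has two trans pairs of vertices; adjacent vertices are cis.
There are 3 geometric isomers: (CN/I trans, Cl/NCS trans); (CN/NCS trans, Cl/I trans); (CN/Cl trans, I/NCS trans).
Each arrangement has an internal mirror plane or centre of symmetry, so none is chiral.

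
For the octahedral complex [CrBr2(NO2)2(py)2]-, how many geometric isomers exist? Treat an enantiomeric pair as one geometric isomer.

In an octahedral complex each vertex has one trans partner and four cis neighbours.
The distinct arrangements are (5 in all): Br trans, NO2 trans, py trans; Br trans, NO2 cis, py cis; Br cis, NO2 cis, py trans; Br cis, NO2 cis, py cis (chiral); Br cis, NO2 trans, py cis.

5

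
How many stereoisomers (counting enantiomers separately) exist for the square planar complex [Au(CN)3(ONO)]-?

1

Only one geometric arrangement is possible.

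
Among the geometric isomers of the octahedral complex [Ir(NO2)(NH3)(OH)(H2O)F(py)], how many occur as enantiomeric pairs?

Exhaustive case analysis gives 15 geometric isomers.
Of these, 15 lack any improper symmetry element and so occur as enantiomeric pairs, giving 15 + 15 = 30 stereoisomers in total.

15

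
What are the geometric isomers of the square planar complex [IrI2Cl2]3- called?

A square has two trans pairs of vertices; adjacent vertices are cis.
Systematic placement gives 2 geometric isomers: I cis; I trans.

cis and trans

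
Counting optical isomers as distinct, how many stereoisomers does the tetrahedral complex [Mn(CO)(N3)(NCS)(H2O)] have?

2

Only one geometric arrangement is possible; it has no improper symmetry element, so it exists as a pair of enantiomers (2 stereoisomers).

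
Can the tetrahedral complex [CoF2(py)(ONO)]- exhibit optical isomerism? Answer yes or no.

All four vertices of a tetrahedron are equivalent and mutually adjacent, so cis/trans isomerism cannot arise.
Only one geometric arrangement is possible.

no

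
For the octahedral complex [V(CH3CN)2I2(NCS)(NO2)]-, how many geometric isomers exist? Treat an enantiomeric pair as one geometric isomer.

The six octahedral sites form three mutually perpendicular trans pairs.
Systematic placement gives 6 geometric isomers: CH3CN trans, I trans; CH3CN trans, I cis; CH3CN cis, I cis (3 arrangements, 2 chiral); CH3CN cis, I trans.

6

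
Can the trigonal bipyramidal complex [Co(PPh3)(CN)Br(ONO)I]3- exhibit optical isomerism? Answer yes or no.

A trigonal bipyramid has two axial and three equatorial sites, which are chemically inequivalent.
Placing the ligands in turn and identifying arrangements related by rotation or reflection leaves 10 distinct geometric isomers.
Of these, 10 lack any improper symmetry element and so occur as enantiomeric pairs, giving 10 + 10 = 20 stereoisomers in total.

yes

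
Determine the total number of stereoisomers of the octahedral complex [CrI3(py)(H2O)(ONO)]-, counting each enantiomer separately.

An octahedron has six vertices in three trans pairs; every non-trans pair is cis.
The distinct arrangements are (4 in all): I mer (3 arrangements); I fac (chiral).
One of these lacks any improper symmetry element and so occurs as an enantiomeric pair, giving 4 + 1 = 5 stereoisomers in total.

5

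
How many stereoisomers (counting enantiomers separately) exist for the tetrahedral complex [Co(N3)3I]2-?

In a tetrahedral complex all four positions are equivalent and every pair of ligands is adjacent — there is no cis/trans distinction.
Only one geometric arrangement is possible.

1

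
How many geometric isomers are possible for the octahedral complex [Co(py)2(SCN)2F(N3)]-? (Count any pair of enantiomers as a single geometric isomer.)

6

Working through the distinct placements yields 6 geometric isomers: py trans, SCN trans; py cis, SCN cis (3 arrangements, 2 chiral); py trans, SCN cis; py cis, SCN trans.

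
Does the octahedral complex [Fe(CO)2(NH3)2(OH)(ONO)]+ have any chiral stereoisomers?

The six octahedral sites form three mutually perpendicular trans pairs.
The distinct arrangements are (6 in all): CO trans, NH3 trans; CO trans, NH3 cis; CO cis, NH3 cis (3 arrangements, 2 chiral); CO cis, NH3 trans.
Of these, 2 lack any improper symmetry element and so occur as enantiomeric pairs, giving 6 + 2 = 8 stereoisomers in total.

yes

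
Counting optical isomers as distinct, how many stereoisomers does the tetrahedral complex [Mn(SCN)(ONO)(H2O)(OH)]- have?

Only one geometric arrangement is possible; it has no improper symmetry element, so it exists as a pair of enantiomers (2 stereoisomers).

2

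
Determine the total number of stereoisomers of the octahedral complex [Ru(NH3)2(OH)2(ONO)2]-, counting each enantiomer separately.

6

Systematic placement gives 5 geometric isomers: NH3 trans, OH trans, ONO trans; NH3 trans, OH cis, ONO cis; NH3 cis, OH cis, ONO trans; NH3 cis, OH cis, ONO cis (chiral); NH3 cis, OH trans, ONO cis.
One of these lacks any improper symmetry element and so occurs as an enantiomeric pair, giving 5 + 1 = 6 stereoisomers in total.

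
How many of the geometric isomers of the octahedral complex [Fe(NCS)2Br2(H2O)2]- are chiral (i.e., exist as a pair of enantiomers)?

An octahedron has six vertices in three trans pairs; every non-trans pair is cis.
There are 5 geometric isomers: NCS trans, Br trans, H2O trans; NCS cis, Br trans, H2O cis; NCS trans, Br cis, H2O cis; NCS cis, Br cis, H2O cis (chiral); NCS cis, Br cis, H2O trans.
One of these lacks any improper symmetry element and so occurs as an enantiomeric pair, giving 5 + 1 = 6 stereoisomers in total.

1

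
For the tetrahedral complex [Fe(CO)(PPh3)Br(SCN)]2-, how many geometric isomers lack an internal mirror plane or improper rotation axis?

1

In a tetrahedral complex all four positions are equivalent and every pair of ligands is adjacent — there is no cis/trans distinction.
Only one geometric arrangement is possible; it has no improper symmetry element, so it exists as a pair of enantiomers (2 stereoisomers).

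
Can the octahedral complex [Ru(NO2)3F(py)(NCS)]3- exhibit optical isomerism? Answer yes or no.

yes

The six octahedral sites form three mutually perpendicular trans pairs.
Systematic placement gives 4 geometric isomers: NO2 mer (3 arrangements); NO2 fac (chiral).
One of these lacks any improper symmetry element and so occurs as an enantiomeric pair, giving 4 + 1 = 5 stereoisomers in total.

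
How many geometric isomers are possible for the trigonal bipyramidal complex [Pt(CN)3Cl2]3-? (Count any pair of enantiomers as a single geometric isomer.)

In a trigonal bipyramid the two axial positions differ from the three equatorial ones.
There are 3 geometric isomers: Cl both equatorial; Cl one axial, one equatorial; Cl both axial.

3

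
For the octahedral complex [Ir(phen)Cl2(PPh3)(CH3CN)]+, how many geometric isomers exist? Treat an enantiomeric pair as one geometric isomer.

An octahedron has six vertices in three trans pairs; every non-trans pair is cis.
Each phen is bidentate and must span two cis positions.
The distinct arrangements are (4 in all): Cl cis (3 arrangements, 2 chiral); Cl trans.

4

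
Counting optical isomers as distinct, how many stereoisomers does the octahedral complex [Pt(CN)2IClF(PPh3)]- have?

Exhaustive case analysis gives 9 geometric isomers.
Of these, 6 lack any improper symmetry element and so occur as enantiomeric pairs, giving 9 + 6 = 15 stereoisomers in total.

15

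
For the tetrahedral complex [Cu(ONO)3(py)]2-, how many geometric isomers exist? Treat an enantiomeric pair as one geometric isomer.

1

Only one geometric arrangement is possible.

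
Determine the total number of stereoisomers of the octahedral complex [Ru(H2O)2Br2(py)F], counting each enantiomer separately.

Systematic placement gives 6 geometric isomers: H2O cis, Br trans; H2O trans, Br trans; H2O cis, Br cis (3 arrangements, 2 chiral); H2O trans, Br cis.
Of these, 2 lack any improper symmetry element and so occur as enantiomeric pairs, giving 6 + 2 = 8 stereoisomers in total.

8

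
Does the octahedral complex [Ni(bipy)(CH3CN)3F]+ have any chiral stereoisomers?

The six octahedral sites form three mutually perpendicular trans pairs.
Each bipy is bidentate and must span two cis positions.
There are 2 geometric isomers: CH3CN mer; CH3CN fac.
Each arrangement has an internal mirror plane or centre of symmetry, so none is chiral.

no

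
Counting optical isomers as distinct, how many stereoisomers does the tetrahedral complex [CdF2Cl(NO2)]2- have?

All four vertices of a tetrahedron are equivalent and mutually adjacent, so cis/trans isomerism cannot arise.
Only one geometric arrangement is possible.

1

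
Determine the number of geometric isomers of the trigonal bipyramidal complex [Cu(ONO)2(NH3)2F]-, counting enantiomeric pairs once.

5

In a trigonal bipyramid the two axial positions differ from the three equatorial ones.
Systematic enumeration (placing each ligand type in turn and discarding arrangements equivalent by rotation or reflection) gives 5 geometric isomers.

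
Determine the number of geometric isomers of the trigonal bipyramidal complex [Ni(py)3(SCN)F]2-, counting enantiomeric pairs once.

A trigonal bipyramid has two axial and three equatorial sites, which are chemically inequivalent.
Working through the distinct placements yields 4 geometric isomers: SCN axial, F axial; SCN equatorial, F axial; SCN axial, F equatorial; SCN equatorial, F equatorial.

4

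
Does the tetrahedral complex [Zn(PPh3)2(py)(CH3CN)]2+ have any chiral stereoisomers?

Only one geometric arrangement is possible.

no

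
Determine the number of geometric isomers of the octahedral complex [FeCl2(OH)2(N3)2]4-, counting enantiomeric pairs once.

5

Working through the distinct placements yields 5 geometric isomers: Cl trans, OH trans, N3 trans; Cl trans, OH cis, N3 cis; Cl cis, OH trans, N3 cis; Cl cis, OH cis, N3 cis (chiral); Cl cis, OH cis, N3 trans.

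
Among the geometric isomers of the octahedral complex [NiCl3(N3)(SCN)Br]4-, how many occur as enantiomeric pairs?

1

Systematic placement gives 4 geometric isomers: Cl mer (3 arrangements); Cl fac (chiral).
One of these lacks any improper symmetry element and so occurs as an enantiomeric pair, giving 4 + 1 = 5 stereoisomers in total.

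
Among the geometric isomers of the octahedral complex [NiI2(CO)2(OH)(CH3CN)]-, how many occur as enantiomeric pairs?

In an octahedral complex each vertex has one trans partner and four cis neighbours.
There are 6 geometric isomers: I cis, CO cis (3 arrangements, 2 chiral); I trans, CO cis; I cis, CO trans; I trans, CO trans.
Of these, 2 lack any improper symmetry element and so occur as enantiomeric pairs, giving 6 + 2 = 8 stereoisomers in total.

2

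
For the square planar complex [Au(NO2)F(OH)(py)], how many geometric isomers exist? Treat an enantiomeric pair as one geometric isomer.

3

A square has two trans pairs of vertices; adjacent vertices are cis.
The distinct arrangements are (3 in all): (F/OH trans, NO2/py trans); (F/py trans, NO2/OH trans); (F/NO2 trans, OH/py trans).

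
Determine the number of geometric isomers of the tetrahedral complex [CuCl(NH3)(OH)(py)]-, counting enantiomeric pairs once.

In a tetrahedral complex all four positions are equivalent and every pair of ligands is adjacent — there is no cis/trans distinction.
Only one geometric arrangement is possible; it has no improper symmetry element, so it exists as a pair of enantiomers (2 stereoisomers).

1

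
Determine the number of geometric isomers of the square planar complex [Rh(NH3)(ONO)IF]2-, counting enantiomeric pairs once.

3

In a square planar complex each vertex has one trans partner and two cis neighbours.
Systematic placement gives 3 geometric isomers: (F/NH3 trans, I/ONO trans); (F/ONO trans, I/NH3 trans); (F/I trans, NH3/ONO trans).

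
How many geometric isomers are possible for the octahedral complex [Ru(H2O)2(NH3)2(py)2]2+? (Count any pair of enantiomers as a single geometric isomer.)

An octahedron has six vertices in three trans pairs; every non-trans pair is cis.
There are 5 geometric isomers: H2O trans, NH3 trans, py trans; H2O trans, NH3 cis, py cis; H2O cis, NH3 cis, py trans; H2O cis, NH3 cis, py cis (chiral); H2O cis, NH3 trans, py cis.

5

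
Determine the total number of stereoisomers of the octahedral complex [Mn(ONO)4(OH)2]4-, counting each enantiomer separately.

Systematic placement gives 2 geometric isomers: OH trans; OH cis.
Each arrangement has an internal mirror plane or centre of symmetry, so none is chiral.

2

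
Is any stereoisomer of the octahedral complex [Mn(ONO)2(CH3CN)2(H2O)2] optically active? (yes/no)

yes

The six octahedral sites form three mutually perpendicular trans pairs.
There are 5 geometric isomers: ONO trans, CH3CN trans, H2O trans; ONO cis, CH3CN trans, H2O cis; ONO trans, CH3CN cis, H2O cis; ONO cis, CH3CN cis, H2O cis (chiral); ONO cis, CH3CN cis, H2O trans.
One of these lacks any improper symmetry element and so occurs as an enantiomeric pair, giving 5 + 1 = 6 stereoisomers in total.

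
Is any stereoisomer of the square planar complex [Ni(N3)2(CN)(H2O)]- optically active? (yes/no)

The distinct arrangements are (2 in all): N3 cis; N3 trans.
Each arrangement has an internal mirror plane or centre of symmetry, so none is chiral.

no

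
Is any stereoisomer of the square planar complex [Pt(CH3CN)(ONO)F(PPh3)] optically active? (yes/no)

A square has two trans pairs of vertices; adjacent vertices are cis.
The distinct arrangements are (3 in all): (CH3CN/ONO trans, F/PPh3 trans); (CH3CN/PPh3 trans, F/ONO trans); (CH3CN/F trans, ONO/PPh3 trans).
Each arrangement has an internal mirror plane or centre of symmetry, so none is chiral.

no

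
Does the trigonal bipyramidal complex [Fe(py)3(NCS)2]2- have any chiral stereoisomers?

no

A trigonal bipyramid has two axial and three equatorial sites, which are chemically inequivalent.
The distinct arrangements are (3 in all): NCS both axial; NCS one axial, one equatorial; NCS both equatorial.
Each arrangement has an internal mirror plane or centre of symmetry, so none is chiral.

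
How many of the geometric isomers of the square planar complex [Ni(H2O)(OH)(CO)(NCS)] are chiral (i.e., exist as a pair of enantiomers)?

0

In a square planar complex each vertex has one trans partner and two cis neighbours.
Working through the distinct placements yields 3 geometric isomers: (CO/NCS trans, H2O/OH trans); (CO/OH trans, H2O/NCS trans); (CO/H2O trans, NCS/OH trans).
Each arrangement has an internal mirror plane or centre of symmetry, so none is chiral.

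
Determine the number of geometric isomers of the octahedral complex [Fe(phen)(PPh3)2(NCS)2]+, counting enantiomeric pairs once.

3

In an octahedral complex each vertex has one trans partner and four cis neighbours.
Each phen is bidentate and must span two cis positions.
The distinct arrangements are (3 in all): PPh3 cis, NCS trans; PPh3 cis, NCS cis (chiral); PPh3 trans, NCS cis.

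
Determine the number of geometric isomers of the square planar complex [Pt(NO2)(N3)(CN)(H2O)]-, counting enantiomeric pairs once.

3

A square has two trans pairs of vertices; adjacent vertices are cis.
Working through the distinct placements yields 3 geometric isomers: (CN/N3 trans, H2O/NO2 trans); (CN/NO2 trans, H2O/N3 trans); (CN/H2O trans, N3/NO2 trans).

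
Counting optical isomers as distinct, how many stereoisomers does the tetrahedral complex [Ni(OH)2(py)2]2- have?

Only one geometric arrangement is possible.

1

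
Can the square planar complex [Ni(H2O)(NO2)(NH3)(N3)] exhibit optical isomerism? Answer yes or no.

In a square planar complex each vertex has one trans partner and two cis neighbours.
Systematic placement gives 3 geometric isomers: (H2O/NH3 trans, N3/NO2 trans); (H2O/NO2 trans, N3/NH3 trans); (H2O/N3 trans, NH3/NO2 trans).
Each arrangement has an internal mirror plane or centre of symmetry, so none is chiral.

no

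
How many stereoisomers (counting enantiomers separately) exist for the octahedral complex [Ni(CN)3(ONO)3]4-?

2

An octahedron has six vertices in three trans pairs; every non-trans pair is cis.
The distinct arrangements are (2 in all): CN mer; CN fac.
Each arrangement has an internal mirror plane or centre of symmetry, so none is chiral.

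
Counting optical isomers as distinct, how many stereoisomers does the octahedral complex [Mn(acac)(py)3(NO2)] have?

An octahedron has six vertices in three trans pairs; every non-trans pair is cis.
Each acac is bidentate and must span two cis positions.
Working through the distinct placements yields 2 geometric isomers: py mer; py fac.
Each arrangement has an internal mirror plane or centre of symmetry, so none is chiral.

2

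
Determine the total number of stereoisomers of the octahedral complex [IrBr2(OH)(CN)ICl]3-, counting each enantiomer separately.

The six octahedral sites form three mutually perpendicular trans pairs.
Placing the ligands in turn and identifying arrangements related by rotation or reflection leaves 9 distinct geometric isomers.
Of these, 6 lack any improper symmetry element and so occur as enantiomeric pairs, giving 9 + 6 = 15 stereoisomers in total.

15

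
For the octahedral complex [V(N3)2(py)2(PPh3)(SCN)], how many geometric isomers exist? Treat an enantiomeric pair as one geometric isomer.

In an octahedral complex each vertex has one trans partner and four cis neighbours.
There are 6 geometric isomers: N3 trans, py trans; N3 trans, py cis; N3 cis, py trans; N3 cis, py cis (3 arrangements, 2 chiral).

6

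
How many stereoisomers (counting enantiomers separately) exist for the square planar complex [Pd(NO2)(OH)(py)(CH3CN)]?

3

A square has two trans pairs of vertices; adjacent vertices are cis.
Working through the distinct placements yields 3 geometric isomers: (CH3CN/OH trans, NO2/py trans); (CH3CN/py trans, NO2/OH trans); (CH3CN/NO2 trans, OH/py trans).
Each arrangement has an internal mirror plane or centre of symmetry, so none is chiral.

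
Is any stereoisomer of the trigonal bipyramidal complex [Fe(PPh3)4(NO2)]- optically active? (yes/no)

no

In a trigonal bipyramid the two axial positions differ from the three equatorial ones.
There are 2 geometric isomers: NO2 axial; NO2 equatorial.
Each arrangement has an internal mirror plane or centre of symmetry, so none is chiral.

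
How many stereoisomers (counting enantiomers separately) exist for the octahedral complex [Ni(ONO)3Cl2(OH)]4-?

3

There are 3 geometric isomers: ONO mer, Cl trans; ONO mer, Cl cis; ONO fac, Cl cis.
Each arrangement has an internal mirror plane or centre of symmetry, so none is chiral.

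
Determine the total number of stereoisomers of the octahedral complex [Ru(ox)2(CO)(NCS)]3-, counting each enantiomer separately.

3

In an octahedral complex each vertex has one trans partner and four cis neighbours.
Each ox is bidentate and must span two cis positions.
Working through the distinct placements yields 2 geometric isomers: CO and NCS mutually trans; CO and NCS mutually cis (chiral).
One of these lacks any improper symmetry element and so occurs as an enantiomeric pair, giving 2 + 1 = 3 stereoisomers in total.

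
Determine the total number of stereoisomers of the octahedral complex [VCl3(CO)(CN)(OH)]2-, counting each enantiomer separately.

Working through the distinct placements yields 4 geometric isomers: Cl mer (3 arrangements); Cl fac (chiral).
One of these lacks any improper symmetry element and so occurs as an enantiomeric pair, giving 4 + 1 = 5 stereoisomers in total.

5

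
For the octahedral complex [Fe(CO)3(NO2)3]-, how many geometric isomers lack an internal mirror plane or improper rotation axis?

0

An octahedron has six vertices in three trans pairs; every non-trans pair is cis.
The distinct arrangements are (2 in all): CO mer; CO fac.
Each arrangement has an internal mirror plane or centre of symmetry, so none is chiral.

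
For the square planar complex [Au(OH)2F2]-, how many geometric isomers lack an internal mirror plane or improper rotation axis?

0

A square has two trans pairs of vertices; adjacent vertices are cis.
Systematic placement gives 2 geometric isomers: OH cis; OH trans.
Each arrangement has an internal mirror plane or centre of symmetry, so none is chiral.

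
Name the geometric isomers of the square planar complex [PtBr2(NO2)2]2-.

A square has two trans pairs of vertices; adjacent vertices are cis.
The distinct arrangements are (2 in all): Br cis; Br trans.

cis and trans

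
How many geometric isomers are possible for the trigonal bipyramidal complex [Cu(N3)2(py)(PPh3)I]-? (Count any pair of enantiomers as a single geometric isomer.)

7

Placing the ligands in turn and identifying arrangements related by rotation or reflection leaves 7 distinct geometric isomers.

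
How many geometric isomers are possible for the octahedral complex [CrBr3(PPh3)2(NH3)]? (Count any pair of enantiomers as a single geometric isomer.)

3

In an octahedral complex each vertex has one trans partner and four cis neighbours.
There are 3 geometric isomers: Br mer, PPh3 trans; Br mer, PPh3 cis; Br fac, PPh3 cis.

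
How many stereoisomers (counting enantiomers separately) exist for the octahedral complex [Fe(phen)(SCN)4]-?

The six octahedral sites form three mutually perpendicular trans pairs.
Each phen is bidentate and must span two cis positions.
Only one geometric arrangement is possible.

1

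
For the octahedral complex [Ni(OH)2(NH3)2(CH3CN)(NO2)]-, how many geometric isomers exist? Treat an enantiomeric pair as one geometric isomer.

6

The six octahedral sites form three mutually perpendicular trans pairs.
The distinct arrangements are (6 in all): OH trans, NH3 cis; OH cis, NH3 cis (3 arrangements, 2 chiral); OH trans, NH3 trans; OH cis, NH3 trans.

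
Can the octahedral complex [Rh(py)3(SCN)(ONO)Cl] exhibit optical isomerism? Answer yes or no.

An octahedron has six vertices in three trans pairs; every non-trans pair is cis.
There are 4 geometric isomers: py mer (3 arrangements); py fac (chiral).
One of these lacks any improper symmetry element and so occurs as an enantiomeric pair, giving 4 + 1 = 5 stereoisomers in total.

yes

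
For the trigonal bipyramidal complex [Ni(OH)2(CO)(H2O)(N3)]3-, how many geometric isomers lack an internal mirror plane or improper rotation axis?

In a trigonal bipyramid the two axial positions differ from the three equatorial ones.
Placing the ligands in turn and identifying arrangements related by rotation or reflection leaves 7 distinct geometric isomers.
Of these, 3 lack any improper symmetry element and so occur as enantiomeric pairs, giving 7 + 3 = 10 stereoisomers in total.

3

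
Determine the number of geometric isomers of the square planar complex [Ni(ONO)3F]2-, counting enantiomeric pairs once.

Only one geometric arrangement is possible.

1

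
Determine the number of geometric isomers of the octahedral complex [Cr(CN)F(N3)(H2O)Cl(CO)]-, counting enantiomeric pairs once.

In an octahedral complex each vertex has one trans partner and four cis neighbours.
Exhaustive case analysis gives 15 geometric isomers.

15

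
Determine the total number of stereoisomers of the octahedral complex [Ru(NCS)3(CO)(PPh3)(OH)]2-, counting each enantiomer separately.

5

Working through the distinct placements yields 4 geometric isomers: NCS mer (3 arrangements); NCS fac (chiral).
One of these lacks any improper symmetry element and so occurs as an enantiomeric pair, giving 4 + 1 = 5 stereoisomers in total.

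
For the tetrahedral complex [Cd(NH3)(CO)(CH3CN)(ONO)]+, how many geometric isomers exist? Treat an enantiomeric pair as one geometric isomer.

All four vertices of a tetrahedron are equivalent and mutually adjacent, so cis/trans isomerism cannot arise.
Only one geometric arrangement is possible; it has no improper symmetry element, so it exists as a pair of enantiomers (2 stereoisomers).

1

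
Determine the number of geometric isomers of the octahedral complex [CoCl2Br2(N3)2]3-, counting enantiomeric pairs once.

5

An octahedron has six vertices in three trans pairs; every non-trans pair is cis.
Working through the distinct placements yields 5 geometric isomers: Cl trans, Br trans, N3 trans; Cl cis, Br trans, N3 cis; Cl cis, Br cis, N3 trans; Cl cis, Br cis, N3 cis (chiral); Cl trans, Br cis, N3 cis.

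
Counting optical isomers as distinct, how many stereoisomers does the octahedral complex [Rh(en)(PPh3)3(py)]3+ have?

2

In an octahedral complex each vertex has one trans partner and four cis neighbours.
Each en is bidentate and must span two cis positions.
There are 2 geometric isomers: PPh3 mer; PPh3 fac.
Each arrangement has an internal mirror plane or centre of symmetry, so none is chiral.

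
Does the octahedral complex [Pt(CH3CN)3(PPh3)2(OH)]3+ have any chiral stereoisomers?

An octahedron has six vertices in three trans pairs; every non-trans pair is cis.
Working through the distinct placements yields 3 geometric isomers: CH3CN mer, PPh3 trans; CH3CN mer, PPh3 cis; CH3CN fac, PPh3 cis.
Each arrangement has an internal mirror plane or centre of symmetry, so none is chiral.

no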